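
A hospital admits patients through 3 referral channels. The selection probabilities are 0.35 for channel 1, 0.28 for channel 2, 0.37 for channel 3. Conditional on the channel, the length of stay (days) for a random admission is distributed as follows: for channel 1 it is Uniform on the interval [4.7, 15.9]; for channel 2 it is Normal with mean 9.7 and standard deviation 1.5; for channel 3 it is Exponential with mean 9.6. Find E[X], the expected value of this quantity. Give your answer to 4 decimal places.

Component means — 1: 10.3; 2: 9.7; 3: 9.6.
E[X] = 0.35·10.3 + 0.28·9.7 + 0.37·9.6 = 9.873.

9.8730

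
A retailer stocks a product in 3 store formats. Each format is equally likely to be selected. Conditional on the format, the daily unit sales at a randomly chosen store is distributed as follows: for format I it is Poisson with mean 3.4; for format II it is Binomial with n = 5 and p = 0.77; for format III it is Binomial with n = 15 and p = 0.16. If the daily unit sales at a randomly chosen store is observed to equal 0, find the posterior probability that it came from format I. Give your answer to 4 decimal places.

0.3114

Likelihoods P(X=0 | ·): I: 0.0333733; II: 0.000643634; III: 0.0731458.
Posterior ∝ prior × likelihood. Numerator for I: 0.333333·0.0333733 = 0.0111244.
Normalizing constant: 0.333333·0.0333733 + 0.333333·0.000643634 + 0.333333·0.0731458 = 0.0357209.
P(I | observation) = 0.0111244 / 0.0357209 = 0.311426.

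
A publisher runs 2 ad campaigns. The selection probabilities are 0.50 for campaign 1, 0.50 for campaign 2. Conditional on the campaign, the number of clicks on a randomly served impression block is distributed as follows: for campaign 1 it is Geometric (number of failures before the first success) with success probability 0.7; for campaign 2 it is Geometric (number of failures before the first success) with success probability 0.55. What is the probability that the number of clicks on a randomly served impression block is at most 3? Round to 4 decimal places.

Conditional on each campaign, P(X ≤ 3): 1: 0.9919; 2: 0.958994.
By total probability, P(X ≤ 3) = 0.5·0.9919 + 0.5·0.958994 = 0.975447.

0.9754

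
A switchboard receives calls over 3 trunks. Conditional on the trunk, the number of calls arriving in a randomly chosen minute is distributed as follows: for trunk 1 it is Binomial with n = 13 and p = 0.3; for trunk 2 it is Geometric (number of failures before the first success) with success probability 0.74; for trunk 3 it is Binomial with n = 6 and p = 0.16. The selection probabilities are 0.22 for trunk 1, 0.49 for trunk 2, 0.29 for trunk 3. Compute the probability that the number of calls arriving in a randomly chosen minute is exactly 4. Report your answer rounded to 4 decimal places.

0.0551

Conditional on each trunk, P(X = 4): 1: 0.233708; 2: 0.00338162; 3: 0.00693633.
By total probability, P(X = 4) = 0.22·0.233708 + 0.49·0.00338162 + 0.29·0.00693633 = 0.0550843.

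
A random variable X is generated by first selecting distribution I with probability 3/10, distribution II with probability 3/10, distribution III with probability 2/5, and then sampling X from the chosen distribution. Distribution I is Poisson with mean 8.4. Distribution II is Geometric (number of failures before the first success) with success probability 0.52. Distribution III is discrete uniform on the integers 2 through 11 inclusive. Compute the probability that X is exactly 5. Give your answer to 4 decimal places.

0.0675

Conditional on each component, P(X = 5): I: 0.0783685; II: 0.0132498; III: 0.1.
By total probability, P(X = 5) = 0.3·0.0783685 + 0.3·0.0132498 + 0.4·0.1 = 0.0674855.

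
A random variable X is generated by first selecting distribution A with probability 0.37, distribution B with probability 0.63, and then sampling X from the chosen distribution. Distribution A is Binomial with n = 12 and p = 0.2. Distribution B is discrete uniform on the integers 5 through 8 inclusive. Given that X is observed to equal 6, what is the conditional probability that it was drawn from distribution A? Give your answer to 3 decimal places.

0.035

Likelihoods P(X=6 | ·): A: 0.0155021; B: 0.25.
Posterior ∝ prior × likelihood. Numerator for A: 0.37·0.0155021 = 0.00573579.
Normalizing constant: 0.37·0.0155021 + 0.63·0.25 = 0.163236.
P(A | observation) = 0.00573579 / 0.163236 = 0.0351381.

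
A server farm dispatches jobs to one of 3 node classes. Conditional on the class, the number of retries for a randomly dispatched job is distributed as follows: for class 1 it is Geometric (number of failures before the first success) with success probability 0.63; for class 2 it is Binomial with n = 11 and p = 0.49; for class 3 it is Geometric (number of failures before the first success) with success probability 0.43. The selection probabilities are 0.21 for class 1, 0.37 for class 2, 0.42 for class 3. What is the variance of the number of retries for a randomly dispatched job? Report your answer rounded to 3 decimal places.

6.915

Per component, 1: μ=0.587302, E[X²]=1.27715; 2: μ=5.39, E[X²]=31.801; 3: μ=1.32558, E[X²]=4.83991.
E[X] = 0.21·0.587302 + 0.37·5.39 + 0.42·1.32558 = 2.67438.
E[X²] = 0.21·1.27715 + 0.37·31.801 + 0.42·4.83991 = 14.0673.
Var(X) = E[X²] − (E[X])² = 14.0673 − 7.1523 = 6.91504.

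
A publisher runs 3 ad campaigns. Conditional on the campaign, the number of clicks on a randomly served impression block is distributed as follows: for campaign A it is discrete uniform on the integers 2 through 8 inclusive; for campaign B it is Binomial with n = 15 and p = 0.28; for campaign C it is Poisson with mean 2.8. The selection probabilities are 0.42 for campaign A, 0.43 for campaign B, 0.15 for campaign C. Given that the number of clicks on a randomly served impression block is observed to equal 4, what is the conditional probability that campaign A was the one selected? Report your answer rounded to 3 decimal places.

Likelihoods P(X=4 | ·): A: 0.142857; B: 0.226163; C: 0.155739.
Posterior ∝ prior × likelihood. Numerator for A: 0.42·0.142857 = 0.06.
Normalizing constant: 0.42·0.142857 + 0.43·0.226163 + 0.15·0.155739 = 0.180611.
P(A | observation) = 0.06 / 0.180611 = 0.332206.

0.332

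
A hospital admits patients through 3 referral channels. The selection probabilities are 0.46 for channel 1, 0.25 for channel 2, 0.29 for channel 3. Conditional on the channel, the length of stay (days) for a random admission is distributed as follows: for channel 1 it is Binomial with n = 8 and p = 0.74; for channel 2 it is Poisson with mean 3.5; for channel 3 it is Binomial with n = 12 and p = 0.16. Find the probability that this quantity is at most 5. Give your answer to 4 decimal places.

0.6619

Conditional on each channel, P(X ≤ 5): 1: 0.346524; 2: 0.857614; 3: 0.99355.
By total probability, P(X ≤ 5) = 0.46·0.346524 + 0.25·0.857614 + 0.29·0.99355 = 0.661934.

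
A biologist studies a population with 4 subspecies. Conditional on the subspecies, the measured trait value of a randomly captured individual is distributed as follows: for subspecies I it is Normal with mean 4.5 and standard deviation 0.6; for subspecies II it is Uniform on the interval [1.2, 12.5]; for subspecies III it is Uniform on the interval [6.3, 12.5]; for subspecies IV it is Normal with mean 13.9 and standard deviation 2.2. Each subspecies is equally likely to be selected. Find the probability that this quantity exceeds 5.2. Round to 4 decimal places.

Conditional on each subspecies, P(X > 5.2): I: 0.121673; II: 0.646018; III: 1; IV: 0.999962.
By total probability, P(X > 5.2) = 0.25·0.121673 + 0.25·0.646018 + 0.25·1 + 0.25·0.999962 = 0.691913.

0.6919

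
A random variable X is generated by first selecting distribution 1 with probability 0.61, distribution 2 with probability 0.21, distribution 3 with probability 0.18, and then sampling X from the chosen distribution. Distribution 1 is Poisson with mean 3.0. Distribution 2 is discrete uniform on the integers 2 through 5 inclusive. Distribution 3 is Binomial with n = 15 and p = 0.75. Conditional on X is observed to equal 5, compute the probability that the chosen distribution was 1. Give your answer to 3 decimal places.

0.539

Likelihoods P(X=5 | ·): 1: 0.100819; 2: 0.25; 3: 0.000679613.
Posterior ∝ prior × likelihood. Numerator for 1: 0.61·0.100819 = 0.0614995.
Normalizing constant: 0.61·0.100819 + 0.21·0.25 + 0.18·0.000679613 = 0.114122.
P(1 | observation) = 0.0614995 / 0.114122 = 0.538893.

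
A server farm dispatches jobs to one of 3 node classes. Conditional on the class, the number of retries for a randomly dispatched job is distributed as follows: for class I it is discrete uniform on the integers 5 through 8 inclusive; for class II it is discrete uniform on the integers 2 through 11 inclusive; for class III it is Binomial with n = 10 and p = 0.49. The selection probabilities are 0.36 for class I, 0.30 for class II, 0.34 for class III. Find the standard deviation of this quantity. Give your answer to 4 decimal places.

2.0855

Per component, I: μ=6.5, E[X²]=43.5; II: μ=6.5, E[X²]=50.5; III: μ=4.9, E[X²]=26.509.
E[X] = 0.36·6.5 + 0.3·6.5 + 0.34·4.9 = 5.956.
E[X²] = 0.36·43.5 + 0.3·50.5 + 0.34·26.509 = 39.8231.
Var(X) = E[X²] − (E[X])² = 39.8231 − 35.4739 = 4.34912.
SD(X) = √4.34912 = 2.08546.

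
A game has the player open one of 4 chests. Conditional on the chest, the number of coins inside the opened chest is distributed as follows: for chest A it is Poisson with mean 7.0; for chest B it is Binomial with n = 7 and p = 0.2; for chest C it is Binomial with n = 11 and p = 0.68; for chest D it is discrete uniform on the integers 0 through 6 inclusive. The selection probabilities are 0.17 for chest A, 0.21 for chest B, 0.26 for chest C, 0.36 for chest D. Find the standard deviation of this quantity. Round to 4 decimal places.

Per component, A: μ=7, E[X²]=56; B: μ=1.4, E[X²]=3.08; C: μ=7.48, E[X²]=58.344; D: μ=3, E[X²]=13.
E[X] = 0.17·7 + 0.21·1.4 + 0.26·7.48 + 0.36·3 = 4.5088.
E[X²] = 0.17·56 + 0.21·3.08 + 0.26·58.344 + 0.36·13 = 30.0162.
Var(X) = E[X²] − (E[X])² = 30.0162 − 20.3293 = 9.68696.
SD(X) = √9.68696 = 3.11239.

3.1124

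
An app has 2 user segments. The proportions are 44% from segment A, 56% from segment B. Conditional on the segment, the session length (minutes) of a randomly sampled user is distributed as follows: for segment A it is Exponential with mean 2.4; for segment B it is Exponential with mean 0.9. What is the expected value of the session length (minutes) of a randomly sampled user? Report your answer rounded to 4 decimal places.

Component means — A: 2.4; B: 0.9.
E[X] = 0.44·2.4 + 0.56·0.9 = 1.56.

1.5600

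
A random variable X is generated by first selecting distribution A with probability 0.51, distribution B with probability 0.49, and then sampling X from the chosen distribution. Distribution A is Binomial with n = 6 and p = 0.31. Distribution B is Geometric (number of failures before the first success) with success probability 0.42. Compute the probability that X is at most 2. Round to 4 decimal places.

Conditional on each component, P(X ≤ 2): A: 0.725575; B: 0.804888.
By total probability, P(X ≤ 2) = 0.51·0.725575 + 0.49·0.804888 = 0.764438.

0.7644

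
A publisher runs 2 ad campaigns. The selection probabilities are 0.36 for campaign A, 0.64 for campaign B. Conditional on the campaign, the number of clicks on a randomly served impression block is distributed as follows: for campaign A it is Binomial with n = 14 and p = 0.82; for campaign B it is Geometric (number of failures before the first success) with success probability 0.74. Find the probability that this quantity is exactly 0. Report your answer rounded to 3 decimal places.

0.474

Conditional on each campaign, P(X = 0): A: 3.74813e-11; B: 0.74.
By total probability, P(X = 0) = 0.36·3.74813e-11 + 0.64·0.74 = 0.4736.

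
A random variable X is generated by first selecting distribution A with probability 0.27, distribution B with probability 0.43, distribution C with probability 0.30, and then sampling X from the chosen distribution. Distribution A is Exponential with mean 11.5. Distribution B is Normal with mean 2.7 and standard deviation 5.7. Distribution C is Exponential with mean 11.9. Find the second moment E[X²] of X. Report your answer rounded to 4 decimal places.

For each component E[X²] = Var + (mean)², giving A: 264.5; B: 39.78; C: 283.22.
Overall E[X²] = 0.27·264.5 + 0.43·39.78 + 0.3·283.22 = 173.486.

173.4864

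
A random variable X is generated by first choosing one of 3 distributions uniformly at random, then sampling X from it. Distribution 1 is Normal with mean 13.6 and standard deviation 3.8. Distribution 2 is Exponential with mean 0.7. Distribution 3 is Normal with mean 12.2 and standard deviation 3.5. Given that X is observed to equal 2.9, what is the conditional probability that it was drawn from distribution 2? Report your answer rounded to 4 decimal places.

0.8097

Likelihoods f(2.9 | ·): 1: 0.00199268; 2: 0.022682; 3: 0.0033396.
Posterior ∝ prior × likelihood. Numerator for 2: 0.333333·0.022682 = 0.00756068.
Normalizing constant: 0.333333·0.00199268 + 0.333333·0.022682 + 0.333333·0.0033396 = 0.0093381.
P(2 | observation) = 0.00756068 / 0.0093381 = 0.809659.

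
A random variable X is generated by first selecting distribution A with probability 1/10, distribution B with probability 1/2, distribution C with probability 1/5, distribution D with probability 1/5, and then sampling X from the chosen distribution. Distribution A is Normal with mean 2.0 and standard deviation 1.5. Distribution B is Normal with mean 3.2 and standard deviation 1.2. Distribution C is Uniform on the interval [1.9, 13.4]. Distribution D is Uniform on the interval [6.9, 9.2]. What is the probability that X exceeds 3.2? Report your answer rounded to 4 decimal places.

0.6486

Conditional on each component, P(X > 3.2): A: 0.211855; B: 0.5; C: 0.886957; D: 1.
By total probability, P(X > 3.2) = 0.1·0.211855 + 0.5·0.5 + 0.2·0.886957 + 0.2·1 = 0.648577.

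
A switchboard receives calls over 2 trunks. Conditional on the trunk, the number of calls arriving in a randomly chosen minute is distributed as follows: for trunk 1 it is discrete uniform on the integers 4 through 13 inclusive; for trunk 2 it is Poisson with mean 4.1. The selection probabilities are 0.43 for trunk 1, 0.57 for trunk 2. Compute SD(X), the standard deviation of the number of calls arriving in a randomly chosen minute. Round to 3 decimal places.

Per component, 1: μ=8.5, E[X²]=80.5; 2: μ=4.1, E[X²]=20.91.
E[X] = 0.43·8.5 + 0.57·4.1 = 5.992.
E[X²] = 0.43·80.5 + 0.57·20.91 = 46.5337.
Var(X) = E[X²] − (E[X])² = 46.5337 − 35.9041 = 10.6296.
SD(X) = √10.6296 = 3.26031.

3.260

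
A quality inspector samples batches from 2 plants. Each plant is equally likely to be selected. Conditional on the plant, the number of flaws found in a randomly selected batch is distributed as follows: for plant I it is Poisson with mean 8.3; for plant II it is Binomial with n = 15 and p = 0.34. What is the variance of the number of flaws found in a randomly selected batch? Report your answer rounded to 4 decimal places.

8.3930

Per component, I: μ=8.3, E[X²]=77.19; II: μ=5.1, E[X²]=29.376.
E[X] = 0.5·8.3 + 0.5·5.1 = 6.7.
E[X²] = 0.5·77.19 + 0.5·29.376 = 53.283.
Var(X) = E[X²] − (E[X])² = 53.283 − 44.89 = 8.393.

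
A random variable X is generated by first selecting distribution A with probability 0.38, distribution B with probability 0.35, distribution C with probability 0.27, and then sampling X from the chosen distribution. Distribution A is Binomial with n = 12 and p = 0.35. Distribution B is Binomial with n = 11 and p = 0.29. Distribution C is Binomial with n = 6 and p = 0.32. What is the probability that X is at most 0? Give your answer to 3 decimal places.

0.037

Conditional on each component, P(X ≤ 0): A: 0.00568801; B: 0.0231122; C: 0.0988675.
By total probability, P(X ≤ 0) = 0.38·0.00568801 + 0.35·0.0231122 + 0.27·0.0988675 = 0.0369449.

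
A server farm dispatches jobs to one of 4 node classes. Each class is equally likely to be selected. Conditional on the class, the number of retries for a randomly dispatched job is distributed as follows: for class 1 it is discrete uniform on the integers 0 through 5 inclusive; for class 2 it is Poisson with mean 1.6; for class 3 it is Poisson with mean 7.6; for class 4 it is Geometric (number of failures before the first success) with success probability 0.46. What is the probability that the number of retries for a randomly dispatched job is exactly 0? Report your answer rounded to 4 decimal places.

0.2073

Conditional on each class, P(X = 0): 1: 0.166667; 2: 0.201897; 3: 0.000500451; 4: 0.46.
By total probability, P(X = 0) = 0.25·0.166667 + 0.25·0.201897 + 0.25·0.000500451 + 0.25·0.46 = 0.207266.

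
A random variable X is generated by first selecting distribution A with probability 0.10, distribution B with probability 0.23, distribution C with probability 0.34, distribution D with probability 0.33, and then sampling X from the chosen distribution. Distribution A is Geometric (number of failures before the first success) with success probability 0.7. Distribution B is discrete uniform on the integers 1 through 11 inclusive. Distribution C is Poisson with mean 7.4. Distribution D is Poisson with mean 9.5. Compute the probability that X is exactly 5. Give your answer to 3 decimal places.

Conditional on each component, P(X = 5): A: 0.001701; B: 0.0909091; C: 0.113031; D: 0.0482658.
By total probability, P(X = 5) = 0.1·0.001701 + 0.23·0.0909091 + 0.34·0.113031 + 0.33·0.0482658 = 0.0754375.

0.075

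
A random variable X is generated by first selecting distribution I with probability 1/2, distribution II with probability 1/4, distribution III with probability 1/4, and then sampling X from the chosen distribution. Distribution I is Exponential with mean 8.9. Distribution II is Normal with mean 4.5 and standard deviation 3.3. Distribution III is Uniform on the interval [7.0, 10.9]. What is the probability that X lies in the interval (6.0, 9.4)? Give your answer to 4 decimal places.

Conditional on each component, P(6.0 < X < 9.4): I: 0.161804; II: 0.255926; III: 0.615385.
By total probability, P(6.0 < X < 9.4) = 0.5·0.161804 + 0.25·0.255926 + 0.25·0.615385 = 0.29873.

0.2987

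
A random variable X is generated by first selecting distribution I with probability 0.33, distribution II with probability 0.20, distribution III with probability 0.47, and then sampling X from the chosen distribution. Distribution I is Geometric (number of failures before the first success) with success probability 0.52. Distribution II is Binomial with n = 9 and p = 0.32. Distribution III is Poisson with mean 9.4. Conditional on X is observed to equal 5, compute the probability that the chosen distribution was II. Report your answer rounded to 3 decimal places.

0.391

Likelihoods P(X=5 | ·): I: 0.0132498; II: 0.0903974; III: 0.0505929.
Posterior ∝ prior × likelihood. Numerator for II: 0.2·0.0903974 = 0.0180795.
Normalizing constant: 0.33·0.0132498 + 0.2·0.0903974 + 0.47·0.0505929 = 0.0462306.
P(II | observation) = 0.0180795 / 0.0462306 = 0.391072.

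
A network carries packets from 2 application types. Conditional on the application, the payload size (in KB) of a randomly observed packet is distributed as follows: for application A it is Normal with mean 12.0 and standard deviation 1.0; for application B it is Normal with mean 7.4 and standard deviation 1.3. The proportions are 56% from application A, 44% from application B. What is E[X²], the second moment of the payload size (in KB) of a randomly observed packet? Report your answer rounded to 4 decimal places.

106.0380

For each component E[X²] = Var + (mean)², giving A: 145; B: 56.45.
Overall E[X²] = 0.56·145 + 0.44·56.45 = 106.038.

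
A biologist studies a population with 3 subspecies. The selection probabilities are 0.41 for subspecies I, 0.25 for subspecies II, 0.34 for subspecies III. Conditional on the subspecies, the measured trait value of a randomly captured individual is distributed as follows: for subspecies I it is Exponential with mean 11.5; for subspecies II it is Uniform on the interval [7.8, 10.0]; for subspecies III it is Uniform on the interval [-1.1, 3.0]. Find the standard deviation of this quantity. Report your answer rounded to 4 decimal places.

Per component, I: μ=11.5, E[X²]=264.5; II: μ=8.9, E[X²]=79.6133; III: μ=0.95, E[X²]=2.30333.
E[X] = 0.41·11.5 + 0.25·8.9 + 0.34·0.95 = 7.263.
E[X²] = 0.41·264.5 + 0.25·79.6133 + 0.34·2.30333 = 129.131.
Var(X) = E[X²] − (E[X])² = 129.131 − 52.7512 = 76.3803.
SD(X) = √76.3803 = 8.73958.

8.7396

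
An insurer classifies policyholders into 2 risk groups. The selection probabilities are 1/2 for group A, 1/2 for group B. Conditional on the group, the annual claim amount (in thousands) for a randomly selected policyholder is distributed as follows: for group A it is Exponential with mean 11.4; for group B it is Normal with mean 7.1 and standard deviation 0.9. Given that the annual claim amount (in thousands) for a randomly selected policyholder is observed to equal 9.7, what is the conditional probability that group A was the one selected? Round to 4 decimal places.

0.8458

Likelihoods f(9.7 | ·): A: 0.0374597; B: 0.00683009.
Posterior ∝ prior × likelihood. Numerator for A: 0.5·0.0374597 = 0.0187298.
Normalizing constant: 0.5·0.0374597 + 0.5·0.00683009 = 0.0221449.
P(A | observation) = 0.0187298 / 0.0221449 = 0.845786.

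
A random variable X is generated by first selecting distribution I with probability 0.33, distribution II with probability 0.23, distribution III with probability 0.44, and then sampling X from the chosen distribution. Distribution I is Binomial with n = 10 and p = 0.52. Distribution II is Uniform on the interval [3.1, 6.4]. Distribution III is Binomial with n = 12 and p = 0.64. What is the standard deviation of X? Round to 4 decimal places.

Per component, I: μ=5.2, E[X²]=29.536; II: μ=4.75, E[X²]=23.47; III: μ=7.68, E[X²]=61.7472.
E[X] = 0.33·5.2 + 0.23·4.75 + 0.44·7.68 = 6.1877.
E[X²] = 0.33·29.536 + 0.23·23.47 + 0.44·61.7472 = 42.3137.
Var(X) = E[X²] − (E[X])² = 42.3137 − 38.2876 = 4.02612.
SD(X) = √4.02612 = 2.00652.

2.0065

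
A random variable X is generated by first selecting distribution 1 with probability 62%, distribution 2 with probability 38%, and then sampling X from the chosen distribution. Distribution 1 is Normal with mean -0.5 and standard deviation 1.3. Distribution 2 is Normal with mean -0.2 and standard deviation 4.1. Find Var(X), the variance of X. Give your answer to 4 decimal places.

Per component, 1: μ=-0.5, E[X²]=1.94; 2: μ=-0.2, E[X²]=16.85.
E[X] = 0.62·-0.5 + 0.38·-0.2 = -0.386.
E[X²] = 0.62·1.94 + 0.38·16.85 = 7.6058.
Var(X) = E[X²] − (E[X])² = 7.6058 − 0.148996 = 7.4568.

7.4568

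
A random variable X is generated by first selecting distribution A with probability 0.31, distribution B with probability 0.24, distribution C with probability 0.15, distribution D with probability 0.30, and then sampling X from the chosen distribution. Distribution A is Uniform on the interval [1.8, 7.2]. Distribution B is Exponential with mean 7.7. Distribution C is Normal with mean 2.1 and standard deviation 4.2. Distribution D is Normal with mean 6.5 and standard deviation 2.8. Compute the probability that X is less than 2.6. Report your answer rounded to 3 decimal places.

Conditional on each component, P(X < 2.6): A: 0.148148; B: 0.286564; C: 0.547381; D: 0.0818315.
By total probability, P(X < 2.6) = 0.31·0.148148 + 0.24·0.286564 + 0.15·0.547381 + 0.3·0.0818315 = 0.221358.

0.221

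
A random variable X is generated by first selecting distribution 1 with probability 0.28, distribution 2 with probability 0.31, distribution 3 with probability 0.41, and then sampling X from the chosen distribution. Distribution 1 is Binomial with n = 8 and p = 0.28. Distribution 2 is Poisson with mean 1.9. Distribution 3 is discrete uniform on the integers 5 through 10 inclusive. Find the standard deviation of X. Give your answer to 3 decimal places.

Per component, 1: μ=2.24, E[X²]=6.6304; 2: μ=1.9, E[X²]=5.51; 3: μ=7.5, E[X²]=59.1667.
E[X] = 0.28·2.24 + 0.31·1.9 + 0.41·7.5 = 4.2912.
E[X²] = 0.28·6.6304 + 0.31·5.51 + 0.41·59.1667 = 27.8229.
Var(X) = E[X²] − (E[X])² = 27.8229 − 18.4144 = 9.40855.
SD(X) = √9.40855 = 3.06734.

3.067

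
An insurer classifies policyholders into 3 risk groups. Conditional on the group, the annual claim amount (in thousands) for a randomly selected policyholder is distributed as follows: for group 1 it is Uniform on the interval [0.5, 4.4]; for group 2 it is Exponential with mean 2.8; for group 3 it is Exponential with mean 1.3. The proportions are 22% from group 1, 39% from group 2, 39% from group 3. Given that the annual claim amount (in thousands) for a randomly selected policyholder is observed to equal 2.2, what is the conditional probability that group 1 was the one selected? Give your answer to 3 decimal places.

0.322

Likelihoods f(2.2 | ·): 1: 0.25641; 2: 0.162784; 3: 0.141611.
Posterior ∝ prior × likelihood. Numerator for 1: 0.22·0.25641 = 0.0564103.
Normalizing constant: 0.22·0.25641 + 0.39·0.162784 + 0.39·0.141611 = 0.175124.
P(1 | observation) = 0.0564103 / 0.175124 = 0.322116.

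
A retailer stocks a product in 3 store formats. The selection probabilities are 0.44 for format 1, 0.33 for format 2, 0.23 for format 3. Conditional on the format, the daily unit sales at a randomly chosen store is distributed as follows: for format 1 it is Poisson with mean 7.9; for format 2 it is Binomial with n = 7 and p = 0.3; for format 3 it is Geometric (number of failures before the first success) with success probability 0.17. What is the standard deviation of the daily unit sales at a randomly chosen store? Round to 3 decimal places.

4.118

Per component, 1: μ=7.9, E[X²]=70.31; 2: μ=2.1, E[X²]=5.88; 3: μ=4.88235, E[X²]=52.5571.
E[X] = 0.44·7.9 + 0.33·2.1 + 0.23·4.88235 = 5.29194.
E[X²] = 0.44·70.31 + 0.33·5.88 + 0.23·52.5571 = 44.9649.
Var(X) = E[X²] − (E[X])² = 44.9649 − 28.0046 = 16.9603.
SD(X) = √16.9603 = 4.11829.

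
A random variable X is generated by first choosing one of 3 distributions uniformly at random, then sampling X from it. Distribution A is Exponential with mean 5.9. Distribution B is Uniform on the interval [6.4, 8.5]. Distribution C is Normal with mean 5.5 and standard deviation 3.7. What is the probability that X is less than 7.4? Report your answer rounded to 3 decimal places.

Conditional on each component, P(X < 7.4): A: 0.714707; B: 0.47619; C: 0.696204.
By total probability, P(X < 7.4) = 0.333333·0.714707 + 0.333333·0.47619 + 0.333333·0.696204 = 0.629034.

0.629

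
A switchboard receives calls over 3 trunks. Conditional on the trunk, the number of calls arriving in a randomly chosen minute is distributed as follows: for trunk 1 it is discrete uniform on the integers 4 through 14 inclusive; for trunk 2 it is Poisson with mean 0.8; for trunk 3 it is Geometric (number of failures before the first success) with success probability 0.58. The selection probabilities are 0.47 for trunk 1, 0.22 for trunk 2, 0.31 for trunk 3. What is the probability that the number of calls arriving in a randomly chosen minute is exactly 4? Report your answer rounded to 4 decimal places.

0.0500

Conditional on each trunk, P(X = 4): 1: 0.0909091; 2: 0.00766855; 3: 0.0180478.
By total probability, P(X = 4) = 0.47·0.0909091 + 0.22·0.00766855 + 0.31·0.0180478 = 0.0500092.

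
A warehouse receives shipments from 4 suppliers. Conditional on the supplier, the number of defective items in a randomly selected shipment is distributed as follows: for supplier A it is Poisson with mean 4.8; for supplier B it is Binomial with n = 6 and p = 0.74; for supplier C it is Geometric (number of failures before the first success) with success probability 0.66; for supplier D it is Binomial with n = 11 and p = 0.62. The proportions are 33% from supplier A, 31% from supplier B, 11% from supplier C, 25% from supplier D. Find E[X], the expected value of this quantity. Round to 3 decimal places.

4.722

Component means — A: 4.8; B: 4.44; C: 0.515152; D: 6.82.
E[X] = 0.33·4.8 + 0.31·4.44 + 0.11·0.515152 + 0.25·6.82 = 4.72207.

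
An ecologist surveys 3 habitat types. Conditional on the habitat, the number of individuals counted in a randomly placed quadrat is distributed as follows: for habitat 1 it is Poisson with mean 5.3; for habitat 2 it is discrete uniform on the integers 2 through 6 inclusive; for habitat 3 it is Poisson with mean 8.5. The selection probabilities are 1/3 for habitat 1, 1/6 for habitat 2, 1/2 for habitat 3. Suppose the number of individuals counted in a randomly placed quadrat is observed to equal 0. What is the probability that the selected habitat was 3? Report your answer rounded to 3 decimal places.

Likelihoods P(X=0 | ·): 1: 0.00499159; 2: 0; 3: 0.000203468.
Posterior ∝ prior × likelihood. Numerator for 3: 0.5·0.000203468 = 0.000101734.
Normalizing constant: 0.333333·0.00499159 + 0.166667·0 + 0.5·0.000203468 = 0.0017656.
P(3 | observation) = 0.000101734 / 0.0017656 = 0.0576202.

0.058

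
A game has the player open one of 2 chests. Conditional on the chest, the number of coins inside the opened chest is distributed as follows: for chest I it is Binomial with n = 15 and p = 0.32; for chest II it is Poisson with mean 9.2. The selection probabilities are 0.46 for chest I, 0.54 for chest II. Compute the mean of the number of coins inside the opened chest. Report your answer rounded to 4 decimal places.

7.1760

Component means — I: 4.8; II: 9.2.
E[X] = 0.46·4.8 + 0.54·9.2 = 7.176.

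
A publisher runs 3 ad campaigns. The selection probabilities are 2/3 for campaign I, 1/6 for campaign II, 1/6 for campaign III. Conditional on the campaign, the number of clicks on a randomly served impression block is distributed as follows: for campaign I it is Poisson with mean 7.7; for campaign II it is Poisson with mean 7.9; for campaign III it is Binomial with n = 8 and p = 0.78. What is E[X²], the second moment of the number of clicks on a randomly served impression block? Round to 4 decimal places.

For each component E[X²] = Var + (mean)², giving I: 66.99; II: 70.31; III: 40.3104.
Overall E[X²] = 0.666667·66.99 + 0.166667·70.31 + 0.166667·40.3104 = 63.0967.

63.0967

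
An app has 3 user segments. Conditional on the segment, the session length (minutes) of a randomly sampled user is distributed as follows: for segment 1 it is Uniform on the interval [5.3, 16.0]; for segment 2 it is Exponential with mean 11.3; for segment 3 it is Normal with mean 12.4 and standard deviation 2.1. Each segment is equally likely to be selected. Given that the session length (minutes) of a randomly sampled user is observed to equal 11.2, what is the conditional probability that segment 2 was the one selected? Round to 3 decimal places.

Likelihoods f(11.2 | ·): 1: 0.0934579; 2: 0.0328451; 3: 0.161356.
Posterior ∝ prior × likelihood. Numerator for 2: 0.333333·0.0328451 = 0.0109484.
Normalizing constant: 0.333333·0.0934579 + 0.333333·0.0328451 + 0.333333·0.161356 = 0.0958864.
P(2 | observation) = 0.0109484 / 0.0958864 = 0.114181.

0.114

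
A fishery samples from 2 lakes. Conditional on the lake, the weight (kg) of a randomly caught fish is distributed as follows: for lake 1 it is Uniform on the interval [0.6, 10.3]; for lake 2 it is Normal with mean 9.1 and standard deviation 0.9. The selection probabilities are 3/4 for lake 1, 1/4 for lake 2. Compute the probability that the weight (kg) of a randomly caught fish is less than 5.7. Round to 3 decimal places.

Conditional on each lake, P(X < 5.7): 1: 0.525773; 2: 7.9117e-05.
By total probability, P(X < 5.7) = 0.75·0.525773 + 0.25·7.9117e-05 = 0.39435.

0.394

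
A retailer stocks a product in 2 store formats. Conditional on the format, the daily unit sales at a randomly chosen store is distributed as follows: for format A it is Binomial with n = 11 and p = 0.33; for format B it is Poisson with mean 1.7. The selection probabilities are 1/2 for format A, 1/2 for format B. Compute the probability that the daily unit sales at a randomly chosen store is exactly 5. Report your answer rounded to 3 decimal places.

Conditional on each format, P(X = 5): A: 0.163554; B: 0.0216154.
By total probability, P(X = 5) = 0.5·0.163554 + 0.5·0.0216154 = 0.0925846.

0.093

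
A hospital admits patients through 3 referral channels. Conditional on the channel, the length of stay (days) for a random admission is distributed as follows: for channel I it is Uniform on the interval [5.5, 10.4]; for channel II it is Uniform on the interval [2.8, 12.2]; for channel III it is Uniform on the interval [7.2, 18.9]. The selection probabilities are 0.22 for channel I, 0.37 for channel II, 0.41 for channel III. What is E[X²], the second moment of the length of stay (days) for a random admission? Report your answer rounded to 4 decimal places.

For each component E[X²] = Var + (mean)², giving I: 65.2033; II: 63.6133; III: 181.71.
Overall E[X²] = 0.22·65.2033 + 0.37·63.6133 + 0.41·181.71 = 112.383.

112.3828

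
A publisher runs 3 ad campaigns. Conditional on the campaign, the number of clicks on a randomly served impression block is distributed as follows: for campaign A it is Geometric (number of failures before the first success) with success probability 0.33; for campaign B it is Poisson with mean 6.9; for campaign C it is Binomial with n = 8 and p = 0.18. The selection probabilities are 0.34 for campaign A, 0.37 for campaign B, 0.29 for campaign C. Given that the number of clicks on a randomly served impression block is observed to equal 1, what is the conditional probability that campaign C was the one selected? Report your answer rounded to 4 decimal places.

0.5725

Likelihoods P(X=1 | ·): A: 0.2211; B: 0.00695372; C: 0.358971.
Posterior ∝ prior × likelihood. Numerator for C: 0.29·0.358971 = 0.104102.
Normalizing constant: 0.34·0.2211 + 0.37·0.00695372 + 0.29·0.358971 = 0.181848.
P(C | observation) = 0.104102 / 0.181848 = 0.572463.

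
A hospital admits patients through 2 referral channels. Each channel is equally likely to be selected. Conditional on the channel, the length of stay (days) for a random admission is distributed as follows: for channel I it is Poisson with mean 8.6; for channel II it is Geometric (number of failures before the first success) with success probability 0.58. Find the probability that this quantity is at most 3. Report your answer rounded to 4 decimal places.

0.4985

Conditional on each channel, P(X ≤ 3): I: 0.0280926; II: 0.968883.
By total probability, P(X ≤ 3) = 0.5·0.0280926 + 0.5·0.968883 = 0.498488.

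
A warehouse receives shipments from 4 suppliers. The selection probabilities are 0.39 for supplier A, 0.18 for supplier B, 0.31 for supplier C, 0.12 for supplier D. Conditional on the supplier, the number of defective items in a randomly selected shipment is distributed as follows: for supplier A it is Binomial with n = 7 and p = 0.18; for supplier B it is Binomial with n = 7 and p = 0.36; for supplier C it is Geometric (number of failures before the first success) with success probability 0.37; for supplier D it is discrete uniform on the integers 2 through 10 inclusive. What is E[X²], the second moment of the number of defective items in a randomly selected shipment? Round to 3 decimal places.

For each component E[X²] = Var + (mean)², giving A: 2.6208; B: 7.9632; C: 7.5011; D: 42.6667.
Overall E[X²] = 0.39·2.6208 + 0.18·7.9632 + 0.31·7.5011 + 0.12·42.6667 = 9.90083.

9.901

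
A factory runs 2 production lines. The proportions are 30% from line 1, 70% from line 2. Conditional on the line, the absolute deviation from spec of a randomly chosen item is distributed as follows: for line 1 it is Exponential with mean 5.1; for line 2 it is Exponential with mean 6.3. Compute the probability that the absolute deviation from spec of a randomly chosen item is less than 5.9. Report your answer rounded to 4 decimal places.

0.6313

Conditional on each line, P(X < 5.9): 1: 0.685529; 2: 0.608006.
By total probability, P(X < 5.9) = 0.3·0.685529 + 0.7·0.608006 = 0.631263.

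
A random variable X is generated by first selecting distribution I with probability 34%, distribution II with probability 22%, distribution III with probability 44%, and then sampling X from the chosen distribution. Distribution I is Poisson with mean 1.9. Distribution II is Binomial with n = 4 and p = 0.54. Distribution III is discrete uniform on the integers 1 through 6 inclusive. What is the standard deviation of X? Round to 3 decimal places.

Per component, I: μ=1.9, E[X²]=5.51; II: μ=2.16, E[X²]=5.6592; III: μ=3.5, E[X²]=15.1667.
E[X] = 0.34·1.9 + 0.22·2.16 + 0.44·3.5 = 2.6612.
E[X²] = 0.34·5.51 + 0.22·5.6592 + 0.44·15.1667 = 9.79176.
Var(X) = E[X²] − (E[X])² = 9.79176 − 7.08199 = 2.70977.
SD(X) = √2.70977 = 1.64614.

1.646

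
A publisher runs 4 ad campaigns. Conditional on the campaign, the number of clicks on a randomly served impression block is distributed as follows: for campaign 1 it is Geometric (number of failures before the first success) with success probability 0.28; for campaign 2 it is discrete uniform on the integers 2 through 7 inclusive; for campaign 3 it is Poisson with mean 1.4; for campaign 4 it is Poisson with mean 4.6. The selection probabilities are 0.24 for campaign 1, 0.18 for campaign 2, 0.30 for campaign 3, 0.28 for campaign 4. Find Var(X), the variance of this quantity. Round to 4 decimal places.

Per component, 1: μ=2.57143, E[X²]=15.7959; 2: μ=4.5, E[X²]=23.1667; 3: μ=1.4, E[X²]=3.36; 4: μ=4.6, E[X²]=25.76.
E[X] = 0.24·2.57143 + 0.18·4.5 + 0.3·1.4 + 0.28·4.6 = 3.13514.
E[X²] = 0.24·15.7959 + 0.18·23.1667 + 0.3·3.36 + 0.28·25.76 = 16.1818.
Var(X) = E[X²] − (E[X])² = 16.1818 − 9.82912 = 6.3527.

6.3527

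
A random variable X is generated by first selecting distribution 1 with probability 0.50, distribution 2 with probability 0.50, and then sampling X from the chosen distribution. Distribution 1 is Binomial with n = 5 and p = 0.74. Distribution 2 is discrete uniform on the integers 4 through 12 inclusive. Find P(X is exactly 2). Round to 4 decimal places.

0.0481

Conditional on each component, P(X = 2): 1: 0.0962462; 2: 0.
By total probability, P(X = 2) = 0.5·0.0962462 + 0.5·0 = 0.0481231.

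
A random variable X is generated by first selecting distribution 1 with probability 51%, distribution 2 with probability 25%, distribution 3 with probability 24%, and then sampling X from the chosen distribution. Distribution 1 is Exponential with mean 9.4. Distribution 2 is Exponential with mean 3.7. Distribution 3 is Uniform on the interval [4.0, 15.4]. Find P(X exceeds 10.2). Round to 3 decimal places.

Conditional on each component, P(X > 10.2): 1: 0.337866; 2: 0.0634974; 3: 0.45614.
By total probability, P(X > 10.2) = 0.51·0.337866 + 0.25·0.0634974 + 0.24·0.45614 = 0.29766.

0.298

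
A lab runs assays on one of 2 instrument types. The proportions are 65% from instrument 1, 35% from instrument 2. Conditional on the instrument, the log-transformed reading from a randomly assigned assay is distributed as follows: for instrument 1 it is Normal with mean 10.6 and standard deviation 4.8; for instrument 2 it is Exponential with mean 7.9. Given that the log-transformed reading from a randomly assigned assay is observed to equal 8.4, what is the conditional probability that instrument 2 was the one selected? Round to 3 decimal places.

Likelihoods f(8.4 | ·): 1: 0.0748261; 2: 0.0437111.
Posterior ∝ prior × likelihood. Numerator for 2: 0.35·0.0437111 = 0.0152989.
Normalizing constant: 0.65·0.0748261 + 0.35·0.0437111 = 0.0639358.
P(2 | observation) = 0.0152989 / 0.0639358 = 0.239285.

0.239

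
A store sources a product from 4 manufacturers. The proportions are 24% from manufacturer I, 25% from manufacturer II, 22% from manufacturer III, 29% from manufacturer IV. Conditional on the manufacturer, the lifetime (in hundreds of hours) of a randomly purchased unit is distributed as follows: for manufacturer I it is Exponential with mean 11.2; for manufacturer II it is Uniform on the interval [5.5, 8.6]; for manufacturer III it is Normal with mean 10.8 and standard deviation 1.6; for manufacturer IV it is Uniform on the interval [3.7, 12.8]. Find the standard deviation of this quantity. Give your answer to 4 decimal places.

Per component, I: μ=11.2, E[X²]=250.88; II: μ=7.05, E[X²]=50.5033; III: μ=10.8, E[X²]=119.2; IV: μ=8.25, E[X²]=74.9633.
E[X] = 0.24·11.2 + 0.25·7.05 + 0.22·10.8 + 0.29·8.25 = 9.219.
E[X²] = 0.24·250.88 + 0.25·50.5033 + 0.22·119.2 + 0.29·74.9633 = 120.8.
Var(X) = E[X²] − (E[X])² = 120.8 − 84.99 = 35.8104.
SD(X) = √35.8104 = 5.98418.

5.9842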